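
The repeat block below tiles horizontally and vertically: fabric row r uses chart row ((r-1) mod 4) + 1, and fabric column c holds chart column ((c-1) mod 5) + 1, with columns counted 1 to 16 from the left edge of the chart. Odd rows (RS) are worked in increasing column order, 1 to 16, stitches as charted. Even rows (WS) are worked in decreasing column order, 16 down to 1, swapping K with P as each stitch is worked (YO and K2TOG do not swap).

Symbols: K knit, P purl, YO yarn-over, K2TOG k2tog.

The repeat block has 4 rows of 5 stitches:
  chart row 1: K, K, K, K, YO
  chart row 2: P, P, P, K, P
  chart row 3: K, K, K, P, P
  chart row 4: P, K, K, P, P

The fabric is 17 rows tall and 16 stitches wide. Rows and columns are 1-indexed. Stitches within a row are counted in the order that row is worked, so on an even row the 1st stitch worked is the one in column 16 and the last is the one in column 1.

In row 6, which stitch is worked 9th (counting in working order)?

Row 6 uses chart row ((6-1) mod 4)+1 = 2. Row 6 is even, so WS.
Chart row 2 tiled across columns 1-16: P P P K P P P P K P P P P K P P
WS row: flip the tiled sequence (start at column 16) and apply K<->P; YO and K2TOG stay.
Row 6 as worked: K K P K K K K P K K K K P K K K
Stitch 9 in working order -> K

Result:
K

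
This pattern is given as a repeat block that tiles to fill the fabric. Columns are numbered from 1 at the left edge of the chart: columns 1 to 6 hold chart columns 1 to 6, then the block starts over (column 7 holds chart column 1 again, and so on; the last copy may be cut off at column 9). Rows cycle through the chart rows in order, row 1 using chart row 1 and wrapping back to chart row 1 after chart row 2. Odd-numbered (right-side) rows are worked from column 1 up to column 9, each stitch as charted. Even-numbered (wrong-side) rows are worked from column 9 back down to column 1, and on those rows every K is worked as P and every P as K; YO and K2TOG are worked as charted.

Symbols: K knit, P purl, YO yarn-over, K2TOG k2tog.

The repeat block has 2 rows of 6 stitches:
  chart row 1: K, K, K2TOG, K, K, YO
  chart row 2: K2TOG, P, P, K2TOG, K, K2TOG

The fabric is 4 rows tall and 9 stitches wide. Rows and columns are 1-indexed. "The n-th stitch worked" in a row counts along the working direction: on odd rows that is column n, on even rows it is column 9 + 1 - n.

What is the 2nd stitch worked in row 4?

Row 4: (4-1) mod 2 = 1, so use chart row 2. Even row -> WS.
Chart row 2 tiled across columns 1-9: K2TOG P P K2TOG K K2TOG K2TOG P P
WS row: flip the tiled sequence (start at column 9) and apply K<->P; YO and K2TOG stay.
Row 4 as worked: K K K2TOG K2TOG P K2TOG K K K2TOG
The 2nd stitch worked is K.

Result:
K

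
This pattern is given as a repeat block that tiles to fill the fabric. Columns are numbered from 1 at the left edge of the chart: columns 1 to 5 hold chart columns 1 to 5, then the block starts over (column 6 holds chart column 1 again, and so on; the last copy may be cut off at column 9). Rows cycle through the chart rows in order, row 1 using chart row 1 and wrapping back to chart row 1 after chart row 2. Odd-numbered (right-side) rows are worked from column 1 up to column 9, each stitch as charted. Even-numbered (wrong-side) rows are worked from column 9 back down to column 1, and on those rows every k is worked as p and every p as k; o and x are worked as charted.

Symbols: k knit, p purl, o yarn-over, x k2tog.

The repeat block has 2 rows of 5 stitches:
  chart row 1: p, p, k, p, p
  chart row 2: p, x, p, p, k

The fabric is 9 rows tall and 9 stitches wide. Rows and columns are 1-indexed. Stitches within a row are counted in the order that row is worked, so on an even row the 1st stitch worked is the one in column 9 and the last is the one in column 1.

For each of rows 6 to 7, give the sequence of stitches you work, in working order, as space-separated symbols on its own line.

Row 6: chart row 2, WS - tiled (columns 1-9): p x p p k p x p p; work from column 9 back to 1 with k<->p swapped.
Row 7: chart row 1, RS - tile across columns 1-9 and work as-is.

Rows as worked:
k k x k p k k x k
p p k p p p p k p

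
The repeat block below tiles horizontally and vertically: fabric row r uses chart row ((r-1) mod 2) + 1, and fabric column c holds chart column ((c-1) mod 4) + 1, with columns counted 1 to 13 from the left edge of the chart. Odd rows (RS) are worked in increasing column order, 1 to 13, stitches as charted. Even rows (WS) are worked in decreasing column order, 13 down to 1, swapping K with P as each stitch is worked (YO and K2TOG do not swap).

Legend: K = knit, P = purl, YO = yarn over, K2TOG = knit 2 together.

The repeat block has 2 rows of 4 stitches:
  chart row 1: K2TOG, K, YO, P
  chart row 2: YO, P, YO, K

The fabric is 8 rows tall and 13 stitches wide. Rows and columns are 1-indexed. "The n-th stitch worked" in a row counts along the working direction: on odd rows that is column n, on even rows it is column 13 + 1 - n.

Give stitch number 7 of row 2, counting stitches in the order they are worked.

Result:
YO

Derivation:
For row 2: chart row = ((2-1) mod 2) + 1 = 2; this is a WS (even) row.
Chart row 2 tiled across columns 1-13: YO P YO K YO P YO K YO P YO K YO
Wrong side: read the tiled row from column 13 down to 1 and exchange K with P (leave YO, K2TOG).
Row 2 as worked: YO P YO K YO P YO K YO P YO K YO
The 7th stitch worked is YO.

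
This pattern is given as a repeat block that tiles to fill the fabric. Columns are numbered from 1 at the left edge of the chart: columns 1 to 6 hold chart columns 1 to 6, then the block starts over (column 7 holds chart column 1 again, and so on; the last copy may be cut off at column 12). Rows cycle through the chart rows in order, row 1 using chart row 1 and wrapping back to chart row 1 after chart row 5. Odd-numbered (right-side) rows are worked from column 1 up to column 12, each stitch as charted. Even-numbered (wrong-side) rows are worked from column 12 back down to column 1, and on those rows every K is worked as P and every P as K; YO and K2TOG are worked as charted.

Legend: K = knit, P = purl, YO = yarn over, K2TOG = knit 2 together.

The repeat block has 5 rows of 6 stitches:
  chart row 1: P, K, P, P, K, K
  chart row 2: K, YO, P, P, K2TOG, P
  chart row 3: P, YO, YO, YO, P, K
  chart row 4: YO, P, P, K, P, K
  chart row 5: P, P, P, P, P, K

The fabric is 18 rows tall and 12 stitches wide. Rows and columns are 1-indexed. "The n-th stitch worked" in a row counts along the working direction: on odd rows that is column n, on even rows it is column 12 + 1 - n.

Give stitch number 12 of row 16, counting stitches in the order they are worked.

Row 16 uses chart row ((16-1) mod 5)+1 = 1. Row 16 is even, so WS.
Chart row 1 tiled across columns 1-12: P K P P K K P K P P K K
WS row: flip the tiled sequence (start at column 12) and apply K<->P; YO and K2TOG stay.
Row 16 as worked: P P K K P K P P K K P K
Counting 12 along the worked row gives K.

Stitch:
K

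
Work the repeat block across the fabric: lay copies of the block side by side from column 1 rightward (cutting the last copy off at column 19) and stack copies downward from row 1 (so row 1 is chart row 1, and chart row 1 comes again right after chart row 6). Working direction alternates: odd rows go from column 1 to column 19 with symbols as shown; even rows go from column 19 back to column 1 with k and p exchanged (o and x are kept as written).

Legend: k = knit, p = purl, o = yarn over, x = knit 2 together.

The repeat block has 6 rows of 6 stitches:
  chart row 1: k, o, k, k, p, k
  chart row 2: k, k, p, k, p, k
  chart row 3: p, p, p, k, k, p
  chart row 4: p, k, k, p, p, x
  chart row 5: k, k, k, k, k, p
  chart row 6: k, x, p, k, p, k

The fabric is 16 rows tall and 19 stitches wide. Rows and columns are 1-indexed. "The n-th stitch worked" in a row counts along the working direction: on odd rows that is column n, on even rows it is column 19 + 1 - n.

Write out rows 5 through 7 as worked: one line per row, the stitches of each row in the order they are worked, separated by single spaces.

== ROWS AS WORKED ==
k k k k k p k k k k k p k k k k k p k
p p k p k x p p k p k x p p k p k x p
k o k k p k k o k k p k k o k k p k k

Derivation:
Row 5: chart row 5, RS - tile across columns 1-19 and work as-is.
Row 6: chart row 6, WS - tiled (columns 1-19): k x p k p k k x p k p k k x p k p k k; work from column 19 back to 1 with k<->p swapped.
Row 7: chart row 1, RS - tile across columns 1-19 and work as-is.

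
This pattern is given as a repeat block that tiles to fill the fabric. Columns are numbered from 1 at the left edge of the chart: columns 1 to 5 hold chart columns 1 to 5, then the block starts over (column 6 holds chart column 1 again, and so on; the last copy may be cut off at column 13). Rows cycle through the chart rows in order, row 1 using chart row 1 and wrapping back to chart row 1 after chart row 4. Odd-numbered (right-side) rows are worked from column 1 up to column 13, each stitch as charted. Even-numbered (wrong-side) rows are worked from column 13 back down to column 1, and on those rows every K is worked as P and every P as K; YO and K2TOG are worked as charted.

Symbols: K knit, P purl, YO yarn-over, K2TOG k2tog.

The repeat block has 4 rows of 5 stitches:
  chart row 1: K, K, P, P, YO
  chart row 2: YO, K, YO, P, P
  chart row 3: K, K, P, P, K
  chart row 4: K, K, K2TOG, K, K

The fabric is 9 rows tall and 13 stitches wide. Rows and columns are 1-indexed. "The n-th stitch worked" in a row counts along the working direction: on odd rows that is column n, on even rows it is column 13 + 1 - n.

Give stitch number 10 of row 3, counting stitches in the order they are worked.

Result:
K

Derivation:
Row 3 uses chart row ((3-1) mod 4)+1 = 3. Row 3 is odd, so RS.
Chart row 3 tiled across columns 1-13: K K P P K K K P P K K K P
RS row: no reversal, no swap; stitch n worked = column n.
Stitch 10 in working order -> K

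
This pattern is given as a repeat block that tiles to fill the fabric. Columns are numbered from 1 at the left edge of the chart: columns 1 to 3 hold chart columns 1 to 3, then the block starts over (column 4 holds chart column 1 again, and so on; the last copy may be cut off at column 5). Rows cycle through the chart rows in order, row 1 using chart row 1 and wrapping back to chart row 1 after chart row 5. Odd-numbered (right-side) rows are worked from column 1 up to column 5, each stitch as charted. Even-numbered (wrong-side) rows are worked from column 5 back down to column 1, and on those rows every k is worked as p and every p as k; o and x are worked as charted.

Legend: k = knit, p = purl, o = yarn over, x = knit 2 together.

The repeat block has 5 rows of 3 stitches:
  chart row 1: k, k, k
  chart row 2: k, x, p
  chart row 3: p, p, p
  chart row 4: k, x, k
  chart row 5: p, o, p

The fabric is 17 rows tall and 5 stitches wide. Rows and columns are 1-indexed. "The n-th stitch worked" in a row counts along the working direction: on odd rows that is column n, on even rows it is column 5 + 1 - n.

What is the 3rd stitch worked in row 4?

== STITCH ==
p

Derivation:
Row 4 uses chart row ((4-1) mod 5)+1 = 4. Row 4 is even, so WS.
Chart row 4 tiled across columns 1-5: k x k k x
Wrong side: read the tiled row from column 5 down to 1 and exchange k with p (leave o, x).
Row 4 as worked: x p p x p
Stitch 3 in working order -> p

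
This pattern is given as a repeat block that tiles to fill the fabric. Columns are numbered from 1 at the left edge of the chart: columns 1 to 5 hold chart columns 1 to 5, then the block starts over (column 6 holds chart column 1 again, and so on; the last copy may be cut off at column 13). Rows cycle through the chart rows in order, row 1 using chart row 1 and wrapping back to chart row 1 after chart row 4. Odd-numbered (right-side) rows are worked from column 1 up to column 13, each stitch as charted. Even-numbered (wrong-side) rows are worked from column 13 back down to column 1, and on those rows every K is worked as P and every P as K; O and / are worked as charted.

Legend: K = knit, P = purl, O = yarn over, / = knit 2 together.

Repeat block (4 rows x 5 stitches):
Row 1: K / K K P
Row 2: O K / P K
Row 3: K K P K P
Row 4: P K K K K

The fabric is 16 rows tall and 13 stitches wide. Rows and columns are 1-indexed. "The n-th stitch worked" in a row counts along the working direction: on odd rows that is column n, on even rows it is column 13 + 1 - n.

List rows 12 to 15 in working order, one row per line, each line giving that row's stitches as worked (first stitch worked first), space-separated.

Row 12: chart row 4, WS - tiled (columns 1-13): P K K K K P K K K K P K K; work from column 13 back to 1 with K<->P swapped.
Row 13: chart row 1, RS - tile across columns 1-13 and work as-is.
Row 14: chart row 2, WS - tiled (columns 1-13): O K / P K O K / P K O K /; work from column 13 back to 1 with K<->P swapped.
Row 15: chart row 3, RS - tile across columns 1-13 and work as-is.

Rows as worked:
P P K P P P P K P P P P K
K / K K P K / K K P K / K
/ P O P K / P O P K / P O
K K P K P K K P K P K K P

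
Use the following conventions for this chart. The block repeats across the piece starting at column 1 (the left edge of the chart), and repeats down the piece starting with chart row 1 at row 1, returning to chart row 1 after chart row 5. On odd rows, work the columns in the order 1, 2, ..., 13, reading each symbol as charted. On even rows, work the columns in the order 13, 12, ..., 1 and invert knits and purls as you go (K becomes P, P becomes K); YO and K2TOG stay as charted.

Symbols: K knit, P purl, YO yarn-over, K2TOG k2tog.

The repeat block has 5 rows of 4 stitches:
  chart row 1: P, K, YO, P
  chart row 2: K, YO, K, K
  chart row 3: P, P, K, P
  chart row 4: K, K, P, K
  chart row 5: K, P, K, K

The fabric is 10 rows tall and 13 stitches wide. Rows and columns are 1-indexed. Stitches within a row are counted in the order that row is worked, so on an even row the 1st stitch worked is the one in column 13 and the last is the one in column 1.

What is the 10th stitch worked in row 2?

== STITCH ==
P

Derivation:
For row 2: chart row = ((2-1) mod 5) + 1 = 2; this is a WS (even) row.
Chart row 2 tiled across columns 1-13: K YO K K K YO K K K YO K K K
WS row: flip the tiled sequence (start at column 13) and apply K<->P; YO and K2TOG stay.
Row 2 as worked: P P P YO P P P YO P P P YO P
Stitch 10 in working order -> P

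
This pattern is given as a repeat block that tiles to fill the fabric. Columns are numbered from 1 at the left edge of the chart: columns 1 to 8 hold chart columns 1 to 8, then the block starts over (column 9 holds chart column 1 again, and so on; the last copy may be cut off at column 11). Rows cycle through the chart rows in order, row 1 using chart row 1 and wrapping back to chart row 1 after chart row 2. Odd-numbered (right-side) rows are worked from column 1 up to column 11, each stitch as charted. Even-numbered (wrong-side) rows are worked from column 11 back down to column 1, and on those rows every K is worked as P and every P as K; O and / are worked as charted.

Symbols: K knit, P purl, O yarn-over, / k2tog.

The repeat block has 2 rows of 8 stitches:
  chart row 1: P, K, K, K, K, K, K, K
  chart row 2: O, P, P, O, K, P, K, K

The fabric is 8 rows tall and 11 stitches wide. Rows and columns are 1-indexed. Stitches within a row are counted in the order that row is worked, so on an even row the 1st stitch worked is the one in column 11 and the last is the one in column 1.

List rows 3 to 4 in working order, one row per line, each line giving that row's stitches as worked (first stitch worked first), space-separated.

== ROWS AS WORKED ==
P K K K K K K K P K K
K K O P P K P O K K O

Derivation:
Row 3: chart row 1, RS - tile across columns 1-11 and work as-is.
Row 4: chart row 2, WS - tiled (columns 1-11): O P P O K P K K O P P; work from column 11 back to 1 with K<->P swapped.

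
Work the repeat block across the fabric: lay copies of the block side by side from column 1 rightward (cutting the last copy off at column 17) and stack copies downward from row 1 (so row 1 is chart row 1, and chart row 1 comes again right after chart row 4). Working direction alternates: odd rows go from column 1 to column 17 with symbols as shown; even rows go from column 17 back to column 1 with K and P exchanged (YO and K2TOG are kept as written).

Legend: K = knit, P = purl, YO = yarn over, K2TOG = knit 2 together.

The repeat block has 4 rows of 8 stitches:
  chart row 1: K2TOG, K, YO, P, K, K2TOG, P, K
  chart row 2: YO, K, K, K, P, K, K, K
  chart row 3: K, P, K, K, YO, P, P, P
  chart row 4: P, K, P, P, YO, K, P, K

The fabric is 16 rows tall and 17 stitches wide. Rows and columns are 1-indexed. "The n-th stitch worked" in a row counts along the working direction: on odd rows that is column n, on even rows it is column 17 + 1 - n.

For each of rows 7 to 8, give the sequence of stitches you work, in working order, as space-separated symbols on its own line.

Row 7: chart row 3, RS - tile across columns 1-17 and work as-is.
Row 8: chart row 4, WS - tiled (columns 1-17): P K P P YO K P K P K P P YO K P K P; work from column 17 back to 1 with K<->P swapped.

Result:
K P K K YO P P P K P K K YO P P P K
K P K P YO K K P K P K P YO K K P K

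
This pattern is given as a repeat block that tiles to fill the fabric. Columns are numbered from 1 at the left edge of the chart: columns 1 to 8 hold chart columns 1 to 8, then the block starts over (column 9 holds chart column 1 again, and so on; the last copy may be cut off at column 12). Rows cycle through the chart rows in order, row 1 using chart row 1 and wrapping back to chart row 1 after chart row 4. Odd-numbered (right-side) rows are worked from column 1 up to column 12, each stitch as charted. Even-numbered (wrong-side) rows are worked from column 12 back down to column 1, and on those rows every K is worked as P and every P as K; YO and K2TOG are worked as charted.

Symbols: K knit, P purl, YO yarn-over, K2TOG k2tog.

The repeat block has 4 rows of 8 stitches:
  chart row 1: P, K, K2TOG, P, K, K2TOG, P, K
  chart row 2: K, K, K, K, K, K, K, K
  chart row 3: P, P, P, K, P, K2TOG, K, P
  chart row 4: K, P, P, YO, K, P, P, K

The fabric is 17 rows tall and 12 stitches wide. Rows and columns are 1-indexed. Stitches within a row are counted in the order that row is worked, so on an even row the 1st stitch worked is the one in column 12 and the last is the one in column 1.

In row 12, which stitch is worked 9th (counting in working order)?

Row 12 uses chart row ((12-1) mod 4)+1 = 4. Row 12 is even, so WS.
Chart row 4 tiled across columns 1-12: K P P YO K P P K K P P YO
WS: work from column 12 back to column 1 (reverse the tiled row), swapping K<->P (YO and K2TOG unchanged).
Row 12 as worked: YO K K P P K K P YO K K P
Counting 9 along the worked row gives YO.

Result:
YO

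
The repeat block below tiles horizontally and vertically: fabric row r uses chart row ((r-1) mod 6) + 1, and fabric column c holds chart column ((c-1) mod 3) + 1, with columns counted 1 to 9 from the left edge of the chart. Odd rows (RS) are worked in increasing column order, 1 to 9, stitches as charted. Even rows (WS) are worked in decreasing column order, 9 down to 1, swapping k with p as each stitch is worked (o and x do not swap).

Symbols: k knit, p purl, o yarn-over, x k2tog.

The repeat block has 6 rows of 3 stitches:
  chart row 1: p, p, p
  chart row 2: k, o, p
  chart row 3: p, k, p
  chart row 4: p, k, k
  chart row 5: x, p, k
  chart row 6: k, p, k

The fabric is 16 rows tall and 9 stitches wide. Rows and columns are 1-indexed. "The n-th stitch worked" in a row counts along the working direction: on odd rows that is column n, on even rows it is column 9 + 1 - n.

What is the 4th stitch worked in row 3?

For row 3: chart row = ((3-1) mod 6) + 1 = 3; this is a RS (odd) row.
Chart row 3 tiled across columns 1-9: p k p p k p p k p
Right side: take the tiled row as-is (worked left to right from column 1).
The 4th stitch worked is p.

== STITCH ==
p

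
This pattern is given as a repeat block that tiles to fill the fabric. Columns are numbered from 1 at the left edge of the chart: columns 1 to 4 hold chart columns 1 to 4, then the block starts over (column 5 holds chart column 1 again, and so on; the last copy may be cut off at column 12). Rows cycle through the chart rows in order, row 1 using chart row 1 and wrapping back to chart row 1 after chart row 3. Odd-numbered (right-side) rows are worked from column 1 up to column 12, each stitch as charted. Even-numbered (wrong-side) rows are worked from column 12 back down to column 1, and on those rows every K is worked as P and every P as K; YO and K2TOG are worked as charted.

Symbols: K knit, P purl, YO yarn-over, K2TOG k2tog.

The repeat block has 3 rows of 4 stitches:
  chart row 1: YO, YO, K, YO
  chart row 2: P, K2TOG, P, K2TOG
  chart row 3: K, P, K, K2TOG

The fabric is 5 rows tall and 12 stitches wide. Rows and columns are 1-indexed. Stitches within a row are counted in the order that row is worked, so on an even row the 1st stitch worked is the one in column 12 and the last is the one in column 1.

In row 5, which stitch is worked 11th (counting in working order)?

== STITCH ==
P

Derivation:
Row 5: (5-1) mod 3 = 1, so use chart row 2. Odd row -> RS.
Chart row 2 tiled across columns 1-12: P K2TOG P K2TOG P K2TOG P K2TOG P K2TOG P K2TOG
RS: work column 1 to column 12, symbols as charted — the tiled row is the row as worked.
The 11th stitch worked is P.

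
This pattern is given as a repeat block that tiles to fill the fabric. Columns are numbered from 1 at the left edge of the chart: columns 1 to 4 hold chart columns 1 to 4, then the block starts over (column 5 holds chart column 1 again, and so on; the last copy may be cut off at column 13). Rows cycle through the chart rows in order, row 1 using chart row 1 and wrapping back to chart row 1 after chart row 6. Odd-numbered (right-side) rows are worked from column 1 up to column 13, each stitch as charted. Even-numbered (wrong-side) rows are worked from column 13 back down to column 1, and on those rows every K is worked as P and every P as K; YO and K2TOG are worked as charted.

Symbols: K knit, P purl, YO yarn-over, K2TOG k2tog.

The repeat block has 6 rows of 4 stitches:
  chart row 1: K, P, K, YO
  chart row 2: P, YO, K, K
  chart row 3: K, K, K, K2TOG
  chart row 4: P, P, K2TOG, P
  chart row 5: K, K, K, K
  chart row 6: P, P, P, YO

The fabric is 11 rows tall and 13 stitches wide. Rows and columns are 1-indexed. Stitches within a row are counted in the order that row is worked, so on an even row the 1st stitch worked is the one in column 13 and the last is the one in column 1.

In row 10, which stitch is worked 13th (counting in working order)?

== STITCH ==
K

Derivation:
Row 10 uses chart row ((10-1) mod 6)+1 = 4. Row 10 is even, so WS.
Chart row 4 tiled across columns 1-13: P P K2TOG P P P K2TOG P P P K2TOG P P
Wrong side: read the tiled row from column 13 down to 1 and exchange K with P (leave YO, K2TOG).
Row 10 as worked: K K K2TOG K K K K2TOG K K K K2TOG K K
Stitch 13 in working order -> K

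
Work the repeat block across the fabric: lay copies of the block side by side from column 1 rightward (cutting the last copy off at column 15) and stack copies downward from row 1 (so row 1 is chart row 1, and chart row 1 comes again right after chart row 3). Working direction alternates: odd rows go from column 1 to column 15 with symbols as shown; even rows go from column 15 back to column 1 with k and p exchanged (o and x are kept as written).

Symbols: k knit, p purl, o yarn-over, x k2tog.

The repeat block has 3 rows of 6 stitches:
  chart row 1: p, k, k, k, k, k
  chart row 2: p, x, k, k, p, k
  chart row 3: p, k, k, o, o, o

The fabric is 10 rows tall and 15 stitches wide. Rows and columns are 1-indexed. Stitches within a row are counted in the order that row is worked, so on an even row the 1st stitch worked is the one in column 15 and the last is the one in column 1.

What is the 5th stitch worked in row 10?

Stitch:
p

Derivation:
Row 10 uses chart row ((10-1) mod 3)+1 = 1. Row 10 is even, so WS.
Chart row 1 tiled across columns 1-15: p k k k k k p k k k k k p k k
Wrong side: read the tiled row from column 15 down to 1 and exchange k with p (leave o, x).
Row 10 as worked: p p k p p p p p k p p p p p k
The 5th stitch worked is p.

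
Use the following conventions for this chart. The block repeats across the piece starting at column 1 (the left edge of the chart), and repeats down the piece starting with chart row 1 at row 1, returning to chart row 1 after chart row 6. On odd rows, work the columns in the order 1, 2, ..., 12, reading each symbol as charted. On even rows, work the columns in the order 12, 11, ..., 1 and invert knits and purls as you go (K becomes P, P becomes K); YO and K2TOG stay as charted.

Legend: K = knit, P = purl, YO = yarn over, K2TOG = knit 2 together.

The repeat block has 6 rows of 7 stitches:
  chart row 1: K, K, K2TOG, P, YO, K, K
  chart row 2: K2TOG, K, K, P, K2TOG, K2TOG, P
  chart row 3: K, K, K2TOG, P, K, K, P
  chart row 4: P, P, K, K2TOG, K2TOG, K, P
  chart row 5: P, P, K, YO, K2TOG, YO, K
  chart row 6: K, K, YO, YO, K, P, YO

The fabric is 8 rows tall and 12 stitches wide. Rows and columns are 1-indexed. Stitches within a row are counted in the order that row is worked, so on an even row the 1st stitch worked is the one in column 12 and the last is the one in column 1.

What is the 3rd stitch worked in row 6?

Result:
YO

Derivation:
Row 6: (6-1) mod 6 = 5, so use chart row 6. Even row -> WS.
Chart row 6 tiled across columns 1-12: K K YO YO K P YO K K YO YO K
Wrong side: read the tiled row from column 12 down to 1 and exchange K with P (leave YO, K2TOG).
Row 6 as worked: P YO YO P P YO K P YO YO P P
Stitch 3 in working order -> YO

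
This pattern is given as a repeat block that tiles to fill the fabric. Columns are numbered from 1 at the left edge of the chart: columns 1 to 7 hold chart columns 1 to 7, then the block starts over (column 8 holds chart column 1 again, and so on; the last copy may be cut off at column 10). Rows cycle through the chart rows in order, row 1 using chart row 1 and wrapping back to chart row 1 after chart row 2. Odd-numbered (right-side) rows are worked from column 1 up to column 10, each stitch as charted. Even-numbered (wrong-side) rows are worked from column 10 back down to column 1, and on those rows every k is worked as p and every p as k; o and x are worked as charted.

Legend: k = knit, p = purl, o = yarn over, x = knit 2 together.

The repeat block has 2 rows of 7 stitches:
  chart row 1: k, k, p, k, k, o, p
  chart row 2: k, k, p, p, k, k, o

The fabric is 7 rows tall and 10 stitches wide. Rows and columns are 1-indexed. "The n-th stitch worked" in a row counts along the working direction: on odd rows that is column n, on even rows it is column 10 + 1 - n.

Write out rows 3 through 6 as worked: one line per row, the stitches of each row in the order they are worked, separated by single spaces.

Row 3: chart row 1, RS - tile across columns 1-10 and work as-is.
Row 4: chart row 2, WS - tiled (columns 1-10): k k p p k k o k k p; work from column 10 back to 1 with k<->p swapped.
Row 5: chart row 1, RS - tile across columns 1-10 and work as-is.
Row 6: chart row 2, WS - tiled (columns 1-10): k k p p k k o k k p; work from column 10 back to 1 with k<->p swapped.

== ROWS AS WORKED ==
k k p k k o p k k p
k p p o p p k k p p
k k p k k o p k k p
k p p o p p k k p p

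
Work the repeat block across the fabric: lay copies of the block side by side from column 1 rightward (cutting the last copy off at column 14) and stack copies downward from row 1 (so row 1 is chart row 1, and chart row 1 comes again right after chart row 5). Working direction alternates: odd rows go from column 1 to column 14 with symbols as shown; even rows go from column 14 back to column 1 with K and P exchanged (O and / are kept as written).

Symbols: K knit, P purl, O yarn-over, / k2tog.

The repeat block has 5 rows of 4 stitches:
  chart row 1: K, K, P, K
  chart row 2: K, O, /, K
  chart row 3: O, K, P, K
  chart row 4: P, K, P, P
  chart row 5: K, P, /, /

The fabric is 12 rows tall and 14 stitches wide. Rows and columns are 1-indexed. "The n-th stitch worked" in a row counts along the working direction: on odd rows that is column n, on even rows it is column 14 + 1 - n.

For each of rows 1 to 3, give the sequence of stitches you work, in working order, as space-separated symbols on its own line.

== ROWS AS WORKED ==
K K P K K K P K K K P K K K
O P P / O P P / O P P / O P
O K P K O K P K O K P K O K

Derivation:
Row 1: chart row 1, RS - tile across columns 1-14 and work as-is.
Row 2: chart row 2, WS - tiled (columns 1-14): K O / K K O / K K O / K K O; work from column 14 back to 1 with K<->P swapped.
Row 3: chart row 3, RS - tile across columns 1-14 and work as-is.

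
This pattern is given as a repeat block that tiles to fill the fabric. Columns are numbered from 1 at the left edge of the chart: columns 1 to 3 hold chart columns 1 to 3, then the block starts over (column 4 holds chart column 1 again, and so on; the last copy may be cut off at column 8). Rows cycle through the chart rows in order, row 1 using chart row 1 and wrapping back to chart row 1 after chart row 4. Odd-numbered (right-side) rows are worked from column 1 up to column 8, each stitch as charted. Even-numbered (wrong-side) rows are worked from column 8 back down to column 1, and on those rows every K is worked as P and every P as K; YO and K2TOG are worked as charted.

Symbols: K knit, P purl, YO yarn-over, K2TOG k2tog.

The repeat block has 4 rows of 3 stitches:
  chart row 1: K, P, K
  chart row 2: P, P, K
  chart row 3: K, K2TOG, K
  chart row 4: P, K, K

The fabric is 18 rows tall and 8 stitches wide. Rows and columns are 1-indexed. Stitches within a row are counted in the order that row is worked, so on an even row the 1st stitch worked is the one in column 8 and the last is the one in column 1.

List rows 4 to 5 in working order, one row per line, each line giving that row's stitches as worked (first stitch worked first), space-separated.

Row 4: chart row 4, WS - tiled (columns 1-8): P K K P K K P K; work from column 8 back to 1 with K<->P swapped.
Row 5: chart row 1, RS - tile across columns 1-8 and work as-is.

Result:
P K P P K P P K
K P K K P K K P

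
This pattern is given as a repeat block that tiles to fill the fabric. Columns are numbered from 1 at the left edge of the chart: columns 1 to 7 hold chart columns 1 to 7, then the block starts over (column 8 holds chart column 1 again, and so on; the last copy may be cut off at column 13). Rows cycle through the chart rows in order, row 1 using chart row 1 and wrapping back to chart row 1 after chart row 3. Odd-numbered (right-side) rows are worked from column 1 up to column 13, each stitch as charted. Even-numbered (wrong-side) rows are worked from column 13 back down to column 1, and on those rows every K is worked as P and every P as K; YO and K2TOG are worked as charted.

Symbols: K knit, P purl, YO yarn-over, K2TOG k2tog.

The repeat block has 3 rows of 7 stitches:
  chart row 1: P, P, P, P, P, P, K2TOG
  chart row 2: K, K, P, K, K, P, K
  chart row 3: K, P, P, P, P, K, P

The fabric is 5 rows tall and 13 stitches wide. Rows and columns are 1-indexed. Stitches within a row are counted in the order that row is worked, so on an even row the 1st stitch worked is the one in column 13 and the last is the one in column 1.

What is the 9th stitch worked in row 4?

Result:
K

Derivation:
Row 4: (4-1) mod 3 = 0, so use chart row 1. Even row -> WS.
Chart row 1 tiled across columns 1-13: P P P P P P K2TOG P P P P P P
Wrong side: read the tiled row from column 13 down to 1 and exchange K with P (leave YO, K2TOG).
Row 4 as worked: K K K K K K K2TOG K K K K K K
Stitch 9 in working order -> K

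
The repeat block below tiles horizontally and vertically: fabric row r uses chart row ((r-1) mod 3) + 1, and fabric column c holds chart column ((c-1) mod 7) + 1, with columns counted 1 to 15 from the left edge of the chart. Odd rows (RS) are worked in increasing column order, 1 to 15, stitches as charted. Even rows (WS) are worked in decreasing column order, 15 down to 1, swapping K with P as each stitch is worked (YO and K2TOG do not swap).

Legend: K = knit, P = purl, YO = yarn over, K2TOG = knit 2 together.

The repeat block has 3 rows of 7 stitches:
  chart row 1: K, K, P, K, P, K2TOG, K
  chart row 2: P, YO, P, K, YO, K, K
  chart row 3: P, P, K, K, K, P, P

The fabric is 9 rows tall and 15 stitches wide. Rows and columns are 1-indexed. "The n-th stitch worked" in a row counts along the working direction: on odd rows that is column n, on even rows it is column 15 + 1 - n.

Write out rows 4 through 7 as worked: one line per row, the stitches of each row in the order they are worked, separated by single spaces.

Row 4: chart row 1, WS - tiled (columns 1-15): K K P K P K2TOG K K K P K P K2TOG K K; work from column 15 back to 1 with K<->P swapped.
Row 5: chart row 2, RS - tile across columns 1-15 and work as-is.
Row 6: chart row 3, WS - tiled (columns 1-15): P P K K K P P P P K K K P P P; work from column 15 back to 1 with K<->P swapped.
Row 7: chart row 1, RS - tile across columns 1-15 and work as-is.

Rows as worked:
P P K2TOG K P K P P P K2TOG K P K P P
P YO P K YO K K P YO P K YO K K P
K K K P P P K K K K P P P K K
K K P K P K2TOG K K K P K P K2TOG K K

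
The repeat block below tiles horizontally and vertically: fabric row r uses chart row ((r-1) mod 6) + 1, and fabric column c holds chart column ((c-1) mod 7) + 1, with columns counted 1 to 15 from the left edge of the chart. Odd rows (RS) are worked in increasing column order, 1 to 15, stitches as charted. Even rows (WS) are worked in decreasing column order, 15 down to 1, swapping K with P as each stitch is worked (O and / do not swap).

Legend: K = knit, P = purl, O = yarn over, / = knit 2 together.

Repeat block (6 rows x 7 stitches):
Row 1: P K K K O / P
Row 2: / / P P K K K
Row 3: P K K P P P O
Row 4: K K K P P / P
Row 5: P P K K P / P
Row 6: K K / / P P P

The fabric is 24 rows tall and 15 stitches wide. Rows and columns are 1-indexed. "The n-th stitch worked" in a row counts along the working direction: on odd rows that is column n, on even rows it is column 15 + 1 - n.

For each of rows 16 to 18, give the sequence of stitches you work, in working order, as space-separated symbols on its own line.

== ROWS AS WORKED ==
P K / K K P P P K / K K P P P
P P K K P / P P P K K P / P P
P K K K / / P P K K K / / P P

Derivation:
Row 16: chart row 4, WS - tiled (columns 1-15): K K K P P / P K K K P P / P K; work from column 15 back to 1 with K<->P swapped.
Row 17: chart row 5, RS - tile across columns 1-15 and work as-is.
Row 18: chart row 6, WS - tiled (columns 1-15): K K / / P P P K K / / P P P K; work from column 15 back to 1 with K<->P swapped.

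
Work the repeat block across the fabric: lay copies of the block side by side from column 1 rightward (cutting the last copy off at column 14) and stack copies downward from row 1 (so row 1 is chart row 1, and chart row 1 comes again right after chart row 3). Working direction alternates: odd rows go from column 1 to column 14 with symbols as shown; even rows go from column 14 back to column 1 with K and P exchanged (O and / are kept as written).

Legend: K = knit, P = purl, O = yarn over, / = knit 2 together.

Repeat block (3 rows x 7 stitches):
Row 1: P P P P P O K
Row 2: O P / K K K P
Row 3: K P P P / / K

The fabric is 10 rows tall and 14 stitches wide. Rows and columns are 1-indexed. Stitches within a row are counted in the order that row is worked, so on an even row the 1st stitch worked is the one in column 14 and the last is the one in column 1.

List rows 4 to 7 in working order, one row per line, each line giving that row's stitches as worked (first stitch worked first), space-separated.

Row 4: chart row 1, WS - tiled (columns 1-14): P P P P P O K P P P P P O K; work from column 14 back to 1 with K<->P swapped.
Row 5: chart row 2, RS - tile across columns 1-14 and work as-is.
Row 6: chart row 3, WS - tiled (columns 1-14): K P P P / / K K P P P / / K; work from column 14 back to 1 with K<->P swapped.
Row 7: chart row 1, RS - tile across columns 1-14 and work as-is.

Rows as worked:
P O K K K K K P O K K K K K
O P / K K K P O P / K K K P
P / / K K K P P / / K K K P
P P P P P O K P P P P P O K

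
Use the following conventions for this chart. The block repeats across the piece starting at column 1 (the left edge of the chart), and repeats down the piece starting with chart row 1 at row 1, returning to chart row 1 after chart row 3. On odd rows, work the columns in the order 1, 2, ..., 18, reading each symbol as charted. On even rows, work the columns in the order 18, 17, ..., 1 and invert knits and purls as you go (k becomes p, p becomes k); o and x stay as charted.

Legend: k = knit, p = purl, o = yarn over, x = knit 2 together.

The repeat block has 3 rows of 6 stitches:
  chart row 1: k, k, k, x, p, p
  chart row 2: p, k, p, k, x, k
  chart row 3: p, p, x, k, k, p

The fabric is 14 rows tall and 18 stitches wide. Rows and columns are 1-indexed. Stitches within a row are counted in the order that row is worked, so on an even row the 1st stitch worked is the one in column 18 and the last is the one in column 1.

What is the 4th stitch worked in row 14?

Row 14: (14-1) mod 3 = 1, so use chart row 2. Even row -> WS.
Chart row 2 tiled across columns 1-18: p k p k x k p k p k x k p k p k x k
WS row: flip the tiled sequence (start at column 18) and apply k<->p; o and x stay.
Row 14 as worked: p x p k p k p x p k p k p x p k p k
Counting 4 along the worked row gives k.

== STITCH ==
k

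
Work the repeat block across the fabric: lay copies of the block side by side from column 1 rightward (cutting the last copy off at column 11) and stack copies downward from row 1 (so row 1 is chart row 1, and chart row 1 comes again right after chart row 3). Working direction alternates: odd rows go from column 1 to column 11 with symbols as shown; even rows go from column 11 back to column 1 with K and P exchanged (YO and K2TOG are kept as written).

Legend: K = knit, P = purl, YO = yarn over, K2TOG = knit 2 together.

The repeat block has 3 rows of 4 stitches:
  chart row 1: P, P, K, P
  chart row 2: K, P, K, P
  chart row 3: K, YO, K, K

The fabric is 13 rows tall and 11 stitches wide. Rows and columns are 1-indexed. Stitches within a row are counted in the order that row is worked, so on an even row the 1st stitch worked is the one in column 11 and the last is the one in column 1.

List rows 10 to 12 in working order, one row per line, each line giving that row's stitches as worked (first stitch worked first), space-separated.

Result:
P K K K P K K K P K K
K P K P K P K P K P K
P YO P P P YO P P P YO P

Derivation:
Row 10: chart row 1, WS - tiled (columns 1-11): P P K P P P K P P P K; work from column 11 back to 1 with K<->P swapped.
Row 11: chart row 2, RS - tile across columns 1-11 and work as-is.
Row 12: chart row 3, WS - tiled (columns 1-11): K YO K K K YO K K K YO K; work from column 11 back to 1 with K<->P swapped.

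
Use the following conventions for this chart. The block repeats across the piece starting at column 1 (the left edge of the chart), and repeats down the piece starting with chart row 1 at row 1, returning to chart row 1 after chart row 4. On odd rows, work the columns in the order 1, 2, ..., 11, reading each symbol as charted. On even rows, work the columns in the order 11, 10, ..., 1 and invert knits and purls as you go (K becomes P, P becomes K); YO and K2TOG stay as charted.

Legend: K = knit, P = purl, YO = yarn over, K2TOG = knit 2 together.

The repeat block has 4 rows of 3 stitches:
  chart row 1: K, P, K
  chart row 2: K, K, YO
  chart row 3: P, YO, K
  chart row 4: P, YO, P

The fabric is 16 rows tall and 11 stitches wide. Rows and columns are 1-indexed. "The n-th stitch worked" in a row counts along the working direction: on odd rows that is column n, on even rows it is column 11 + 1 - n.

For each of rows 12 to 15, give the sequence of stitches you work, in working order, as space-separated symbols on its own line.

Row 12: chart row 4, WS - tiled (columns 1-11): P YO P P YO P P YO P P YO; work from column 11 back to 1 with K<->P swapped.
Row 13: chart row 1, RS - tile across columns 1-11 and work as-is.
Row 14: chart row 2, WS - tiled (columns 1-11): K K YO K K YO K K YO K K; work from column 11 back to 1 with K<->P swapped.
Row 15: chart row 3, RS - tile across columns 1-11 and work as-is.

Rows as worked:
YO K K YO K K YO K K YO K
K P K K P K K P K K P
P P YO P P YO P P YO P P
P YO K P YO K P YO K P YO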